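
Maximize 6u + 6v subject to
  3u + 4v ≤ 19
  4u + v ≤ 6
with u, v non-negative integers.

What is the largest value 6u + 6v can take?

The continuous relaxation peaks at (0.385, 4.46) with value 29.08; rounding to a feasible lattice point costs some objective.
(u,v)=(0,4): 3·0+4·4=16≤19, 4·0+1·4=4≤6, objective 24.
(u,v)=(0,3): 3·0+4·3=12≤19, 4·0+1·3=3≤6, objective 18.
Maximum is 24 at (u,v)=(0,4).

24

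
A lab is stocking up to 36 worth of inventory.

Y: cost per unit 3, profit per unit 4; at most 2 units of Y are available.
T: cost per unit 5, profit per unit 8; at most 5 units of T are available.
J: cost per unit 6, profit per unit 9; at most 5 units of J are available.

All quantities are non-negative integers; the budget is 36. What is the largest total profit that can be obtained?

55

This is a bounded integer knapsack.
T has the best ratio (8/5); taking only T gives at most 5×8 = 40 (stopped by the supply cap of 5).
Mixing does better — 1×Y, 3×T, and 3×J: cost 36 ≤ 36, profit 1·4 + 3·8 + 3·9 = 55.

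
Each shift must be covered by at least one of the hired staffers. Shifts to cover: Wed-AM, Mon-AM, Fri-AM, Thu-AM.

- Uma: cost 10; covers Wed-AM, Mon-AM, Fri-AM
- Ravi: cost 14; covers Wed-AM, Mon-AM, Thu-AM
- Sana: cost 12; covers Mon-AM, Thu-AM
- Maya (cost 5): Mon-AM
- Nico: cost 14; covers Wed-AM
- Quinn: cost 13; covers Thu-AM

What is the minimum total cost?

22

Choose Uma and Sana: together they cover Wed-AM, Mon-AM, Fri-AM, Thu-AM — every shift.
Total cost: 10 + 12 = 22.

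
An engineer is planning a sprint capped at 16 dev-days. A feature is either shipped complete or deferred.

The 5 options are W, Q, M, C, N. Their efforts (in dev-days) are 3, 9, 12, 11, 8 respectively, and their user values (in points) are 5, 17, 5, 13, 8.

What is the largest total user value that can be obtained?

This is an integer program with binary decision variables.
Allowing fractional choices, the relaxed optimum would be about 26.7, but features are indivisible.
W + Q: effort 3 + 9 = 12 ≤ 16, user value 5 + 17 = 22.
W + C: effort 3 + 11 = 14 ≤ 16, user value 5 + 13 = 18.
Best is W and Q with total user value 22.

22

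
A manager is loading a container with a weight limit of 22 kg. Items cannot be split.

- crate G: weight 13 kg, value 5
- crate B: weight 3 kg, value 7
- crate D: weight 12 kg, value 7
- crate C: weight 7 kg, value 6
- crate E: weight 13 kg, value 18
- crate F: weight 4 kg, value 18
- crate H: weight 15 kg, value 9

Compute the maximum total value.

43

crate E + crate F: weight 13 + 4 = 17 ≤ 22, value 18 + 18 = 36.
crate B + crate E + crate F: weight 3 + 13 + 4 = 20 ≤ 22, value 7 + 18 + 18 = 43.
Best is crate B, crate E, and crate F with total value 43.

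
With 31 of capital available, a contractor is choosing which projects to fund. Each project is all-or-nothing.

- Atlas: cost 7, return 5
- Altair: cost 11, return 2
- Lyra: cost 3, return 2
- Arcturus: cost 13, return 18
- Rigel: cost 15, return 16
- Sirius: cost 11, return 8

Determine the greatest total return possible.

Allowing fractional choices, the relaxed optimum would be about 36.2, but projects are indivisible.
Atlas + Arcturus + Sirius: cost 7 + 13 + 11 = 31 ≤ 31, return 5 + 18 + 8 = 31.
Arcturus + Rigel: cost 13 + 15 = 28 ≤ 31, return 18 + 16 = 34.
Lyra + Arcturus + Rigel: cost 3 + 13 + 15 = 31 ≤ 31, return 2 + 18 + 16 = 36.
Best is Lyra, Arcturus, and Rigel with total return 36.

36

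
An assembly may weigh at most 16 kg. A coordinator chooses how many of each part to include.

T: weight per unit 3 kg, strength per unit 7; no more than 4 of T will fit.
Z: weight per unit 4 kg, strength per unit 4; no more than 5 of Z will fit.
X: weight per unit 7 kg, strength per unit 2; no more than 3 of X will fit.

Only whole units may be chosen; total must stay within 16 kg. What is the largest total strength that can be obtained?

32

T has the best ratio (7/3); taking only T gives at most 4×7 = 28 (stopped by the supply cap of 4).
Mixing does better — 4×T and 1×Z: weight 16 ≤ 16, strength 4·7 + 1·4 = 32.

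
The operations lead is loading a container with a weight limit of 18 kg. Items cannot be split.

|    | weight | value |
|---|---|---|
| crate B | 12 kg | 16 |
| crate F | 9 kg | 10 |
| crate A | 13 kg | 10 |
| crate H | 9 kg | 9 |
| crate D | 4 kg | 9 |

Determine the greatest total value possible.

Allowing fractional choices, the relaxed optimum would be about 27.2, but items are indivisible.
crate B + crate D: weight 12 + 4 = 16 ≤ 18, value 16 + 9 = 25.
crate A + crate D: weight 13 + 4 = 17 ≤ 18, value 10 + 9 = 19.
crate F + crate D: weight 9 + 4 = 13 ≤ 18, value 10 + 9 = 19.
Best is crate B and crate D with total value 25.

25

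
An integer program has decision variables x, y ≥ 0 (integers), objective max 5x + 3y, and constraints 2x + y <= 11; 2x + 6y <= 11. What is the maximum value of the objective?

25

The continuous relaxation peaks at (5.5, 0) with value 27.50; rounding to a feasible lattice point costs some objective.
(x,y)=(5,0): 2·5+1·0=10≤11, 2·5+6·0=10≤11, objective 25.
(x,y)=(4,0): 2·4+1·0=8≤11, 2·4+6·0=8≤11, objective 20.
Maximum is 25 at (x,y)=(5,0).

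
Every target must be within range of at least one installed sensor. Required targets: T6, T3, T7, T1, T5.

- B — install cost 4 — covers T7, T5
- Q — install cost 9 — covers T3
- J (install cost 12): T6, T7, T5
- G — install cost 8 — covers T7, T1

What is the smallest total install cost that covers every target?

The greedy cost-per-new-target heuristic would pick B, G, Q, and J for 33, but a cheaper cover exists.
Choose Q, J, and G: together they cover T6, T3, T7, T1, T5 — every target.
Total install cost: 9 + 12 + 8 = 29.
No cover costs less than 29.

29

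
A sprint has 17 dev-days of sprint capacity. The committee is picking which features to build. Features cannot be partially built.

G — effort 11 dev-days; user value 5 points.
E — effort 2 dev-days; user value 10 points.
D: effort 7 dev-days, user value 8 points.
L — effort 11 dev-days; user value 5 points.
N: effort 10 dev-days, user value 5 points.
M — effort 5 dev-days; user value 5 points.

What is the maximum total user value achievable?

23

Allowing fractional choices, the relaxed optimum would be about 24.5, but features are indivisible.
E + N + M: effort 2 + 10 + 5 = 17 ≤ 17, user value 10 + 5 + 5 = 20.
E + D + M: effort 2 + 7 + 5 = 14 ≤ 17, user value 10 + 8 + 5 = 23.
E + D: effort 2 + 7 = 9 ≤ 17, user value 10 + 8 = 18.
Best is E, D, and M with total user value 23.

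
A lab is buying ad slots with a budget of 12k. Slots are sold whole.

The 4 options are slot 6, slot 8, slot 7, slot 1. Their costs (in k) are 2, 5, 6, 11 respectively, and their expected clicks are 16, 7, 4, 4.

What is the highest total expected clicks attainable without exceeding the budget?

23

Allowing fractional choices, the relaxed optimum would be about 26.3, but ad slots are indivisible.
slot 6 + slot 7: cost 2 + 6 = 8 ≤ 12, expected clicks 16 + 4 = 20.
slot 6: cost 2 ≤ 12, expected clicks 16.
slot 6 + slot 8: cost 2 + 5 = 7 ≤ 12, expected clicks 16 + 7 = 23.
Best is slot 6 and slot 8 with total expected clicks 23.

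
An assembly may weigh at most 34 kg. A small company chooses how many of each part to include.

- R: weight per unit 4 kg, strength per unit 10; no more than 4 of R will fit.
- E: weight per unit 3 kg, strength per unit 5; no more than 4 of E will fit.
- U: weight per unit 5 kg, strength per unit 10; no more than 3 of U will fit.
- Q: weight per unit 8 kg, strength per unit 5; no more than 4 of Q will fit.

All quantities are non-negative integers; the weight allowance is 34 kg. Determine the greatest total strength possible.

75

Take 4×R, 1×E, and 3×U: weight 34 ≤ 34, strength 4·10 + 1·5 + 3·10 = 75.
R has the best ratio (10/4) and is taken to its limit of 4; remaining capacity is filled optimally with the others.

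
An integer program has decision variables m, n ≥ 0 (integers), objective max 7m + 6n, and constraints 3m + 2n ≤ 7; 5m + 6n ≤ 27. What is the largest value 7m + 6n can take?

(m,n)=(1,2): 3·1+2·2=7≤7, 5·1+6·2=17≤27, objective 19.
(m,n)=(0,3): 3·0+2·3=6≤7, 5·0+6·3=18≤27, objective 18.
(m,n)=(1,1): 3·1+2·1=5≤7, 5·1+6·1=11≤27, objective 13.
No feasible integer point exceeds 19.

19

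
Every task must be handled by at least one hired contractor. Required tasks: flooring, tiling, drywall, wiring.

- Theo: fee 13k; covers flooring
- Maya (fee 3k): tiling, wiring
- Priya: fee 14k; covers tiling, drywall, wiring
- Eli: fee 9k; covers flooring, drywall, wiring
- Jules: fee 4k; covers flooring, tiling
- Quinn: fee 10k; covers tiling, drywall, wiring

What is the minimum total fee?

12

The greedy cost-per-new-task heuristic would pick Maya, Jules, and Eli for 16, but a cheaper cover exists.
Choose Maya and Eli: together they cover flooring, tiling, drywall, wiring — every task.
Total fee: 3 + 9 = 12.
No cover costs less than 12.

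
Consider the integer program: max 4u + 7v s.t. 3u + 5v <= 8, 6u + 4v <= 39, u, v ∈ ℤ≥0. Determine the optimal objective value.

11

(u,v)=(1,1): 3·1+5·1=8≤8, 6·1+4·1=10≤39, objective 11.
(u,v)=(2,0): 3·2+5·0=6≤8, 6·2+4·0=12≤39, objective 8.
(u,v)=(0,1): 3·0+5·1=5≤8, 6·0+4·1=4≤39, objective 7.
(u,v)=(1,0): 3·1+5·0=3≤8, 6·1+4·0=6≤39, objective 4.
Maximum is 11 at (u,v)=(1,1).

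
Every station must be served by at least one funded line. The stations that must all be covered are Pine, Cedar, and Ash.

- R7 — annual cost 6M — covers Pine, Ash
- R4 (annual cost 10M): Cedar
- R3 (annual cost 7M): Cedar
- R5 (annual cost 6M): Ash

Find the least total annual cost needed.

13

This is an integer covering problem.
Choose R7 and R3: together they cover Pine, Cedar, Ash — every station.
Total annual cost: 6 + 7 = 13.
No cover costs less than 13.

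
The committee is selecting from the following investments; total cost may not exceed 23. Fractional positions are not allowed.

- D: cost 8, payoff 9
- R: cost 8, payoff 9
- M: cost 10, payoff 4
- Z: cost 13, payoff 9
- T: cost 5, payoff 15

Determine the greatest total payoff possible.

33

Treat it as a binary knapsack problem.
Take D, R, and T: cost 8 + 8 + 5 = 21 ≤ 23, payoff 9 + 9 + 15 = 33.
No other feasible combination does better.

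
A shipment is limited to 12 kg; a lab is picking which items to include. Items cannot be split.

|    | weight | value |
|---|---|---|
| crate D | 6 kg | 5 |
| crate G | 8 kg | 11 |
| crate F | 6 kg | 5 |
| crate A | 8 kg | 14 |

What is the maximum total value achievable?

This is an integer program with binary decision variables.
crate G: weight 8 ≤ 12, value 11.
crate A: weight 8 ≤ 12, value 14.
Best is crate A with total value 14.

14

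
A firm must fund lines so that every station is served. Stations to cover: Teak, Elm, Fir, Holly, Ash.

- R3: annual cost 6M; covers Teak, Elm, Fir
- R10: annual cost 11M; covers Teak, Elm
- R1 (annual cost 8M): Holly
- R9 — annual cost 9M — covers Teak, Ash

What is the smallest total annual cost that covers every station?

This is a weighted set-cover instance.
Choose R3, R1, and R9: together they cover Teak, Elm, Fir, Holly, Ash — every station.
Total annual cost: 6 + 8 + 9 = 23.
No cover costs less than 23.

23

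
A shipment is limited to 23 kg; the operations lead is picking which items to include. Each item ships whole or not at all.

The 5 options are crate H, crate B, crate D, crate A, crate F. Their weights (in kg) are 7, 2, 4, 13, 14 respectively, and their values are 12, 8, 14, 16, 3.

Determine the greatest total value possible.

38

This is an integer program with binary decision variables.
Allowing fractional choices, the relaxed optimum would be about 46.3, but items are indivisible.
crate H + crate B + crate A: weight 7 + 2 + 13 = 22 ≤ 23, value 12 + 8 + 16 = 36.
crate B + crate D + crate A: weight 2 + 4 + 13 = 19 ≤ 23, value 8 + 14 + 16 = 38.
Best is crate B, crate D, and crate A with total value 38.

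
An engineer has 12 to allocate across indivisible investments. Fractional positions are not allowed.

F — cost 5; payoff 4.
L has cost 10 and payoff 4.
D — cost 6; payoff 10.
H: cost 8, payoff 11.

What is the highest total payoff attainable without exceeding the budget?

This is an integer program with binary decision variables.
Allowing fractional choices, the relaxed optimum would be about 18.2, but investments are indivisible.
F + D: cost 5 + 6 = 11 ≤ 12, payoff 4 + 10 = 14.
H: cost 8 ≤ 12, payoff 11.
Best is F and D with total payoff 14.

14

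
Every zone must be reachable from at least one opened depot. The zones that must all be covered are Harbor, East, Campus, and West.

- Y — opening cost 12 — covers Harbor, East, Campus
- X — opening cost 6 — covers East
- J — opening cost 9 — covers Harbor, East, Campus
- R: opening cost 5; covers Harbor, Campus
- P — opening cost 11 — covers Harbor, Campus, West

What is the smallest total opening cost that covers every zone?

17

The greedy cost-per-new-zone heuristic would pick R, X, and P for 22, but a cheaper cover exists.
Choose X and P: together they cover Harbor, East, Campus, West — every zone.
Total opening cost: 6 + 11 = 17.
No cover costs less than 17.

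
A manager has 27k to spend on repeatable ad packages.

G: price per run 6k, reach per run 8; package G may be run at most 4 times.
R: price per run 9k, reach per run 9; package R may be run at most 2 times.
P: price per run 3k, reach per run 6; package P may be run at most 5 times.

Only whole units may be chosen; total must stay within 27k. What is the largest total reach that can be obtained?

46

Take 2×G and 5×P: price 27 ≤ 27, reach 2·8 + 5·6 = 46.
P has the best ratio (6/3) and is taken to its limit of 5; remaining capacity is filled optimally with the others.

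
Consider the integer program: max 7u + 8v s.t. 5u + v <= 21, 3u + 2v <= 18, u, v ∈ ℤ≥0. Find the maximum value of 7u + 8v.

(u,v)=(0,9) is feasible, giving 72.
(u,v)=(0,8) is feasible, giving 64.
No feasible integer point exceeds 72.

72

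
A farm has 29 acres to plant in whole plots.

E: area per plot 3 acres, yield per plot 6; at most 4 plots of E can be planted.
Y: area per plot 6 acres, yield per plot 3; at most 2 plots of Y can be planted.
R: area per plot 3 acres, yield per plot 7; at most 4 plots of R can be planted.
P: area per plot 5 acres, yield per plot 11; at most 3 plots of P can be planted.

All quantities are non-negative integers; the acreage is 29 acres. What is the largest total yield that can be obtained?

63

This is a bounded integer knapsack.
2×E, 4×R, and 2×P: area 28 ≤ 29, yield 2·6 + 4·7 + 2·11 = 62.
4×E, 4×R, and 1×P: area 29 ≤ 29, yield 4·6 + 4·7 + 1·11 = 63.
Best is 63.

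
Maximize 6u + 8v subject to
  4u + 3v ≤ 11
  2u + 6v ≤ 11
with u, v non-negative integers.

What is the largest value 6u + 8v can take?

(u,v)=(2,1) is feasible, giving 20.
(u,v)=(1,1) is feasible, giving 14.
(u,v)=(2,0) is feasible, giving 12.
The best lattice point is (2,1), giving 20.

20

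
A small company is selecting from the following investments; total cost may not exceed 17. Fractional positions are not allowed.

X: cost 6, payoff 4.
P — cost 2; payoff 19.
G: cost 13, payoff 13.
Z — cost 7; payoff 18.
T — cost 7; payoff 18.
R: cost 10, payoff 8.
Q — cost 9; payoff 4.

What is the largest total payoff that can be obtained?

Allowing fractional choices, the relaxed optimum would be about 56.0, but investments are indivisible.
X + P + Z: cost 6 + 2 + 7 = 15 ≤ 17, payoff 4 + 19 + 18 = 41.
X + P + T: cost 6 + 2 + 7 = 15 ≤ 17, payoff 4 + 19 + 18 = 41.
P + Z + T: cost 2 + 7 + 7 = 16 ≤ 17, payoff 19 + 18 + 18 = 55.
Best is P, Z, and T with total payoff 55.

55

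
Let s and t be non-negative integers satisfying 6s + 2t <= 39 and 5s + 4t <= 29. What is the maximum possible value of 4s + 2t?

The continuous relaxation peaks at (5.8, 0) with value 23.20; rounding to a feasible lattice point costs some objective.
(s,t)=(5,1): 6·5+2·1=32≤39, 5·5+4·1=29≤29, objective 22.
(s,t)=(4,2): 6·4+2·2=28≤39, 5·4+4·2=28≤29, objective 20.
(s,t)=(5,0): 6·5+2·0=30≤39, 5·5+4·0=25≤29, objective 20.
No feasible integer point exceeds 22.

22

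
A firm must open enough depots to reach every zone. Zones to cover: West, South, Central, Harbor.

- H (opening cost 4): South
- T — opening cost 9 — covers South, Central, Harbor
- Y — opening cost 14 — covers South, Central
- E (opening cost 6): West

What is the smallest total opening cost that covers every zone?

Choose T and E: together they cover West, South, Central, Harbor — every zone.
Total opening cost: 9 + 6 = 15.
No cover costs less than 15.

15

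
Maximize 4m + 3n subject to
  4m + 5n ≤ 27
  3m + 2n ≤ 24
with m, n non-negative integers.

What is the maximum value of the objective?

(m,n)=(6,0): 4·6+5·0=24≤27, 3·6+2·0=18≤24, objective 24.
(m,n)=(5,1): 4·5+5·1=25≤27, 3·5+2·1=17≤24, objective 23.
The best lattice point is (6,0), giving 24.

24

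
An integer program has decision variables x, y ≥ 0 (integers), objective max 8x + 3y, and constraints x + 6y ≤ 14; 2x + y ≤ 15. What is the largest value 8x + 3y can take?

59

(x,y)=(7,1): 1·7+6·1=13≤14, 2·7+1·1=15≤15, objective 59.
(x,y)=(7,0): 1·7+6·0=7≤14, 2·7+1·0=14≤15, objective 56.
Maximum is 59 at (x,y)=(7,1).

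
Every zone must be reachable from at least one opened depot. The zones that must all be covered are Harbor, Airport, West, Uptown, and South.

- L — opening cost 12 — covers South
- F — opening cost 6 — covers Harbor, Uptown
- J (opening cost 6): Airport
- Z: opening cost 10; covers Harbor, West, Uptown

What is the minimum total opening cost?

The greedy cost-per-new-zone heuristic would pick F, J, Z, and L for 34, but a cheaper cover exists.
Choose L, J, and Z: together they cover Harbor, Airport, West, Uptown, South — every zone.
Total opening cost: 12 + 6 + 10 = 28.
No cover costs less than 28.

28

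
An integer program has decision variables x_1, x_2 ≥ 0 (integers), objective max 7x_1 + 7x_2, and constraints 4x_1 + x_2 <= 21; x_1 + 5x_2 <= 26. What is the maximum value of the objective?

(x_1,x_2)=(4,4): 4·4+1·4=20≤21, 1·4+5·4=24≤26, objective 56.
(x_1,x_2)=(3,4): 4·3+1·4=16≤21, 1·3+5·4=23≤26, objective 49.
No feasible integer point exceeds 56.

56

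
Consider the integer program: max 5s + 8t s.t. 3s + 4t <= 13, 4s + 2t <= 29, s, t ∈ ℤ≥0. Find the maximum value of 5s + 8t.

(s,t)=(0,3): 3·0+4·3=12≤13, 4·0+2·3=6≤29, objective 24.
(s,t)=(1,2): 3·1+4·2=11≤13, 4·1+2·2=8≤29, objective 21.
(s,t)=(0,2): 3·0+4·2=8≤13, 4·0+2·2=4≤29, objective 16.
No feasible integer point exceeds 24.

24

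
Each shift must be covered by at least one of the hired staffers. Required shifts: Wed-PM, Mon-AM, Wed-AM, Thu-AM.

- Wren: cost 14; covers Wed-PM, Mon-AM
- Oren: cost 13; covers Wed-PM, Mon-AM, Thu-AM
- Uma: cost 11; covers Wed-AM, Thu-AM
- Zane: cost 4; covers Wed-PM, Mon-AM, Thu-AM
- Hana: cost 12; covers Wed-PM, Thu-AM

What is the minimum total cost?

Choose Uma and Zane: together they cover Wed-PM, Mon-AM, Wed-AM, Thu-AM — every shift.
Total cost: 11 + 4 = 15.

15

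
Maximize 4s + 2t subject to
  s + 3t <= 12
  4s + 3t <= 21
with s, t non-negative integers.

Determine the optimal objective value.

(s,t)=(5,0) is feasible, giving 20.
(s,t)=(4,1) is feasible, giving 18.
(s,t)=(4,0) is feasible, giving 16.
No feasible integer point exceeds 20.

20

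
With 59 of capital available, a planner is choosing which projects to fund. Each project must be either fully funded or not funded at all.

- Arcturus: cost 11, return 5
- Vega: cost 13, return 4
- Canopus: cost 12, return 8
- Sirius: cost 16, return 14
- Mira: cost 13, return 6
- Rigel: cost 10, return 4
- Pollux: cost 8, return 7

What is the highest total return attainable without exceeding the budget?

This is a 0-1 knapsack instance.
Canopus + Sirius + Mira + Rigel + Pollux: cost 12 + 16 + 13 + 10 + 8 = 59 ≤ 59, return 8 + 14 + 6 + 4 + 7 = 39.
Vega + Canopus + Sirius + Rigel + Pollux: cost 13 + 12 + 16 + 10 + 8 = 59 ≤ 59, return 4 + 8 + 14 + 4 + 7 = 37.
Arcturus + Canopus + Sirius + Rigel + Pollux: cost 11 + 12 + 16 + 10 + 8 = 57 ≤ 59, return 5 + 8 + 14 + 4 + 7 = 38.
Best is Canopus, Sirius, Mira, Rigel, and Pollux with total return 39.

39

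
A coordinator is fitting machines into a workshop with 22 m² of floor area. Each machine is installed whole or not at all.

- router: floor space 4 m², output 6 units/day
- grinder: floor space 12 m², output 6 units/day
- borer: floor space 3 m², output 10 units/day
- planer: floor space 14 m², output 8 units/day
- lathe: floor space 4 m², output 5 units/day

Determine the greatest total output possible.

Allowing fractional choices, the relaxed optimum would be about 27.3, but machines are indivisible.
router + borer + planer: floor space 4 + 3 + 14 = 21 ≤ 22, output 6 + 10 + 8 = 24.
borer + planer + lathe: floor space 3 + 14 + 4 = 21 ≤ 22, output 10 + 8 + 5 = 23.
Best is router, borer, and planer with total output 24.

24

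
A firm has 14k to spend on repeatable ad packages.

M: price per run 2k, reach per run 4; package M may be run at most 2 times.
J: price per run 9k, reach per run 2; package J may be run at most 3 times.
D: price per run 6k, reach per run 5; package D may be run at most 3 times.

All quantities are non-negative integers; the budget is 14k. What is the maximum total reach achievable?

14

1×M and 2×D: price 14 ≤ 14, reach 1·4 + 2·5 = 14.
2×M and 1×D: price 10 ≤ 14, reach 2·4 + 1·5 = 13.
Best is 14.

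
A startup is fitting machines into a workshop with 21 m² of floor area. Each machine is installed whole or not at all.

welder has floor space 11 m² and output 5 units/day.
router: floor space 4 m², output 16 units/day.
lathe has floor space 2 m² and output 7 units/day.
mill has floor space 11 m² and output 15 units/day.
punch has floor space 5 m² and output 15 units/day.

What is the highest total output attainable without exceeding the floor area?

Take router, mill, and punch: floor space 4 + 11 + 5 = 20 ≤ 21, output 16 + 15 + 15 = 46.
No other feasible combination does better.

46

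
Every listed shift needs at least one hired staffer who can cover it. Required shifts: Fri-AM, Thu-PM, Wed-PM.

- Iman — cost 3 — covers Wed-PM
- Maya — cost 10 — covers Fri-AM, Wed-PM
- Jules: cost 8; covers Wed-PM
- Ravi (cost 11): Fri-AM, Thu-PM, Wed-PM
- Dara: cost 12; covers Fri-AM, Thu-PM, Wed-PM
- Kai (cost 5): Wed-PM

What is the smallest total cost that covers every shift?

11

This is a weighted set-cover instance.
The greedy cost-per-new-shift heuristic would pick Iman and Ravi for 14, but a cheaper cover exists.
Ravi alone covers Fri-AM, Thu-PM, Wed-PM — every shift.
Total cost: 11.
No cover costs less than 11.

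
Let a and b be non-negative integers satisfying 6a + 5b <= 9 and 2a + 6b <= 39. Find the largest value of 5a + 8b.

8

(a,b)=(0,1): 6·0+5·1=5≤9, 2·0+6·1=6≤39, objective 8.
(a,b)=(1,0): 6·1+5·0=6≤9, 2·1+6·0=2≤39, objective 5.
Maximum is 8 at (a,b)=(0,1).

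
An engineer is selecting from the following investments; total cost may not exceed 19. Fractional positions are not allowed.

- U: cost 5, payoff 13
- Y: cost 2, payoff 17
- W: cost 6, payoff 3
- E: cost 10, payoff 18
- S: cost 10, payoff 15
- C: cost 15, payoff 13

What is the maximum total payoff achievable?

Allowing fractional choices, the relaxed optimum would be about 51.0, but investments are indivisible.
U + Y + S: cost 5 + 2 + 10 = 17 ≤ 19, payoff 13 + 17 + 15 = 45.
U + Y + E: cost 5 + 2 + 10 = 17 ≤ 19, payoff 13 + 17 + 18 = 48.
Best is U, Y, and E with total payoff 48.

48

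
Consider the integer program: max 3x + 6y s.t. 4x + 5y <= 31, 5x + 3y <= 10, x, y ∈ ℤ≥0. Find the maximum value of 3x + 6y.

18

(x,y)=(0,3): 4·0+5·3=15≤31, 5·0+3·3=9≤10, objective 18.
(x,y)=(0,2): 4·0+5·2=10≤31, 5·0+3·2=6≤10, objective 12.
Maximum is 18 at (x,y)=(0,3).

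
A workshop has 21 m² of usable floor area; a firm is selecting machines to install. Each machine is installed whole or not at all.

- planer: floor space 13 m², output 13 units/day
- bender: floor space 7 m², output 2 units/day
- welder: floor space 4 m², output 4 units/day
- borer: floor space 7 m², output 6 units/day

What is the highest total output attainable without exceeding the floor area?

This is an integer program with binary decision variables.
Take planer and borer: floor space 13 + 7 = 20 ≤ 21, output 13 + 6 = 19.
No other feasible combination does better.

19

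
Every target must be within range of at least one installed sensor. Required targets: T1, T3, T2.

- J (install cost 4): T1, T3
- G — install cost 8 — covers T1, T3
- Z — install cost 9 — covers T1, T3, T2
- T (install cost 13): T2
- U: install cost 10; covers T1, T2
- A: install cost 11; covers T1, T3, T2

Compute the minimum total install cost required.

The greedy cost-per-new-target heuristic would pick J and Z for 13, but a cheaper cover exists.
Z alone covers T1, T3, T2 — every target.
Total install cost: 9.
No cover costs less than 9.

9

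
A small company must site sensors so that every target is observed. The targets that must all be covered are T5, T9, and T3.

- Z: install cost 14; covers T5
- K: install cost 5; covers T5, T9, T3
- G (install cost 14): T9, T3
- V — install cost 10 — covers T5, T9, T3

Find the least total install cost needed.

K alone covers T5, T9, T3 — every target.
Total install cost: 5.
No cover costs less than 5.

5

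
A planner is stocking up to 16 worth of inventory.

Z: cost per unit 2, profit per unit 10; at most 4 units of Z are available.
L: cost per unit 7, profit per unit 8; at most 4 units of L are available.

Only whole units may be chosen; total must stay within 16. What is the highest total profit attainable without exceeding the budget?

48

Take 4×Z and 1×L: cost 15 ≤ 16, profit 4·10 + 1·8 = 48.
Z has the best ratio (10/2) and is taken to its limit of 4; remaining capacity is filled optimally with the others.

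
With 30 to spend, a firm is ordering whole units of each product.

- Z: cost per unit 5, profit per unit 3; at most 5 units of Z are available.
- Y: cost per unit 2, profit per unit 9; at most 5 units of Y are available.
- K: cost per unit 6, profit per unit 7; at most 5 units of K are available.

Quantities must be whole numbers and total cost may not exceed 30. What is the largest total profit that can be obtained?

66

This is a bounded integer knapsack.
1×Z, 5×Y, and 2×K: cost 27 ≤ 30, profit 1·3 + 5·9 + 2·7 = 62.
5×Y and 3×K: cost 28 ≤ 30, profit 5·9 + 3·7 = 66.
Best is 66.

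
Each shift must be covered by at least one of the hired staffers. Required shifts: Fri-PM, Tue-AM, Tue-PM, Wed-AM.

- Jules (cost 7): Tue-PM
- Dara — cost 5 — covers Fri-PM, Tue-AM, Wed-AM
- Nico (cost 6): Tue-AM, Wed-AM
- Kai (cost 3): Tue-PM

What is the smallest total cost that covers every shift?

Choose Dara and Kai: together they cover Fri-PM, Tue-AM, Tue-PM, Wed-AM — every shift.
Total cost: 5 + 3 = 8.
No cover costs less than 8.

8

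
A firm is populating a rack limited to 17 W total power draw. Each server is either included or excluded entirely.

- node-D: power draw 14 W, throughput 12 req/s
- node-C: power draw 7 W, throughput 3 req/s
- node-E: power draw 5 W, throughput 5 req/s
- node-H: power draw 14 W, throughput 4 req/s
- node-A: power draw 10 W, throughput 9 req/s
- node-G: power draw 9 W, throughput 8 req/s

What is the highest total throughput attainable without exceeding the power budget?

14

Allowing fractional choices, the relaxed optimum would be about 15.8, but servers are indivisible.
node-D: power draw 14 ≤ 17, throughput 12.
node-E + node-G: power draw 5 + 9 = 14 ≤ 17, throughput 5 + 8 = 13.
node-E + node-A: power draw 5 + 10 = 15 ≤ 17, throughput 5 + 9 = 14.
Best is node-E and node-A with total throughput 14.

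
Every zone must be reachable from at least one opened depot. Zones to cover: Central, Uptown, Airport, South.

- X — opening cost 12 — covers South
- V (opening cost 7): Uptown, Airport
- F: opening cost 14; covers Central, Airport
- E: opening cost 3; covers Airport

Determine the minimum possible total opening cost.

The greedy cost-per-new-zone heuristic would pick E, V, X, and F for 36, but a cheaper cover exists.
Choose X, V, and F: together they cover Central, Uptown, Airport, South — every zone.
Total opening cost: 12 + 7 + 14 = 33.
No cover costs less than 33.

33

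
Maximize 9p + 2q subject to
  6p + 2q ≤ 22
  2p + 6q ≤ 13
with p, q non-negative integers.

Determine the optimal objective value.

29

(p,q)=(3,1): 6·3+2·1=20≤22, 2·3+6·1=12≤13, objective 29.
(p,q)=(3,0): 6·3+2·0=18≤22, 2·3+6·0=6≤13, objective 27.
(p,q)=(2,1): 6·2+2·1=14≤22, 2·2+6·1=10≤13, objective 20.
(p,q)=(2,0): 6·2+2·0=12≤22, 2·2+6·0=4≤13, objective 18.
Maximum is 29 at (p,q)=(3,1).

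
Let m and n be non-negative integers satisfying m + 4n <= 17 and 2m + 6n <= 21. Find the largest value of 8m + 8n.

80

The continuous relaxation peaks at (10.5, 0) with value 84.00; rounding to a feasible lattice point costs some objective.
(m,n)=(10,0): 1·10+4·0=10≤17, 2·10+6·0=20≤21, objective 80.
(m,n)=(9,0): 1·9+4·0=9≤17, 2·9+6·0=18≤21, objective 72.
Maximum is 80 at (m,n)=(10,0).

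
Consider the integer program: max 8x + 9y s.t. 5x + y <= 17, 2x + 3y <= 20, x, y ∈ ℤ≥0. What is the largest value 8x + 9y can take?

62

Relaxing integrality, the LP optimum is 64.77 at (x,y) = (2.38, 5.08), which is not an integer point.
(x,y)=(1,6): 5·1+1·6=11≤17, 2·1+3·6=20≤20, objective 62.
(x,y)=(2,5): 5·2+1·5=15≤17, 2·2+3·5=19≤20, objective 61.
(x,y)=(0,6): 5·0+1·6=6≤17, 2·0+3·6=18≤20, objective 54.
(x,y)=(1,5): 5·1+1·5=10≤17, 2·1+3·5=17≤20, objective 53.
Maximum is 62 at (x,y)=(1,6).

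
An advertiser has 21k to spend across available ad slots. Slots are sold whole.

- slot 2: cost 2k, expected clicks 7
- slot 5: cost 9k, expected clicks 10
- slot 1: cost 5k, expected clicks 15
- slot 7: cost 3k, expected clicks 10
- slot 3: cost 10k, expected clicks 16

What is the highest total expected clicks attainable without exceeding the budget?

Take slot 2, slot 1, slot 7, and slot 3: cost 2 + 5 + 3 + 10 = 20 ≤ 21, expected clicks 7 + 15 + 10 + 16 = 48.
No other feasible combination does better.

48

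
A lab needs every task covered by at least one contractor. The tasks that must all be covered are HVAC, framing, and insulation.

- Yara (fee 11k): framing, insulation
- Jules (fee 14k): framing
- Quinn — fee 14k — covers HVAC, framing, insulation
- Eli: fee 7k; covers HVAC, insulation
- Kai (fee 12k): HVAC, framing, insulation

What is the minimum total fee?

This is an integer covering problem.
The greedy cost-per-new-task heuristic would pick Eli and Yara for 18, but a cheaper cover exists.
Kai alone covers HVAC, framing, insulation — every task.
Total fee: 12.
No cover costs less than 12.

12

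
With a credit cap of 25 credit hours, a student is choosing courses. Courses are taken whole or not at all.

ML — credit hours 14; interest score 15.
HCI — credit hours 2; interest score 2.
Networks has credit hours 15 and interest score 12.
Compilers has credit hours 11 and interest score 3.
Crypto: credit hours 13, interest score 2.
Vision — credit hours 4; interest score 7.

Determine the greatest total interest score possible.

Allowing fractional choices, the relaxed optimum would be about 28.0, but courses are indivisible.
ML + HCI + Vision: credit hours 14 + 2 + 4 = 20 ≤ 25, interest score 15 + 2 + 7 = 24.
ML + Vision: credit hours 14 + 4 = 18 ≤ 25, interest score 15 + 7 = 22.
Best is ML, HCI, and Vision with total interest score 24.

24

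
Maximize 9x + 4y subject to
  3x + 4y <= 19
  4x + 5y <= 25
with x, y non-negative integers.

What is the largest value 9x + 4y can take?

The continuous relaxation peaks at (6.25, 0) with value 56.25; rounding to a feasible lattice point costs some objective.
(x,y)=(6,0) is feasible, giving 54.
(x,y)=(5,1) is feasible, giving 49.
The best lattice point is (6,0), giving 54.

54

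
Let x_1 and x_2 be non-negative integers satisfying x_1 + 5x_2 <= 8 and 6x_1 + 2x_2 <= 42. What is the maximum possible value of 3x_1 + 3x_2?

21

Relaxing integrality, the LP optimum is 21.43 at (x_1,x_2) = (6.93, 0.214), which is not an integer point.
(x_1,x_2)=(7,0): 1·7+5·0=7≤8, 6·7+2·0=42≤42, objective 21.
(x_1,x_2)=(6,0): 1·6+5·0=6≤8, 6·6+2·0=36≤42, objective 18.
Maximum is 21 at (x_1,x_2)=(7,0).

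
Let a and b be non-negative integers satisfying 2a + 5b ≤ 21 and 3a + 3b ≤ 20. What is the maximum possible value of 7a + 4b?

(a,b)=(6,0): 2·6+5·0=12≤21, 3·6+3·0=18≤20, objective 42.
(a,b)=(5,1): 2·5+5·1=15≤21, 3·5+3·1=18≤20, objective 39.
(a,b)=(5,0): 2·5+5·0=10≤21, 3·5+3·0=15≤20, objective 35.
Maximum is 42 at (a,b)=(6,0).

42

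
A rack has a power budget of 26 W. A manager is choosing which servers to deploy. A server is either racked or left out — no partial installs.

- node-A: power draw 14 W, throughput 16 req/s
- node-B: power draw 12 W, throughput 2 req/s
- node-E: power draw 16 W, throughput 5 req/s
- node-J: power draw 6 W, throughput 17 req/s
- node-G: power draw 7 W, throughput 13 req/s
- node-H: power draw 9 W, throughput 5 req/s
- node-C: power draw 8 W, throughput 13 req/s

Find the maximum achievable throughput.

43

Allowing fractional choices, the relaxed optimum would be about 48.7, but servers are indivisible.
node-J + node-G + node-H: power draw 6 + 7 + 9 = 22 ≤ 26, throughput 17 + 13 + 5 = 35.
node-J + node-G + node-C: power draw 6 + 7 + 8 = 21 ≤ 26, throughput 17 + 13 + 13 = 43.
node-J + node-H + node-C: power draw 6 + 9 + 8 = 23 ≤ 26, throughput 17 + 5 + 13 = 35.
Best is node-J, node-G, and node-C with total throughput 43.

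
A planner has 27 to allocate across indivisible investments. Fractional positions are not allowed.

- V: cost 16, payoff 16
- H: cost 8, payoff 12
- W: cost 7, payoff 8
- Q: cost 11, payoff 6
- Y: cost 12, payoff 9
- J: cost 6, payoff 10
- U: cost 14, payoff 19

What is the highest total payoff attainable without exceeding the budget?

Allowing fractional choices, the relaxed optimum would be about 39.6, but investments are indivisible.
H + U: cost 8 + 14 = 22 ≤ 27, payoff 12 + 19 = 31.
W + J + U: cost 7 + 6 + 14 = 27 ≤ 27, payoff 8 + 10 + 19 = 37.
Best is W, J, and U with total payoff 37.

37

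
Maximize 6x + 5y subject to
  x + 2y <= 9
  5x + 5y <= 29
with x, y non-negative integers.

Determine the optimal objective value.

The continuous relaxation peaks at (5.8, 0) with value 34.80; rounding to a feasible lattice point costs some objective.
(x,y)=(5,0): 1·5+2·0=5≤9, 5·5+5·0=25≤29, objective 30.
(x,y)=(4,1): 1·4+2·1=6≤9, 5·4+5·1=25≤29, objective 29.
(x,y)=(4,0): 1·4+2·0=4≤9, 5·4+5·0=20≤29, objective 24.
No feasible integer point exceeds 30.

30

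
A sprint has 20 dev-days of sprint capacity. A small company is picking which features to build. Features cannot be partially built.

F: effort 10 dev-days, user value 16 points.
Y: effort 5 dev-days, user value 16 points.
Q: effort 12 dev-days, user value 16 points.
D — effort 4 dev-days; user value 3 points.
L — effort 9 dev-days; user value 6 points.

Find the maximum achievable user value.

35

This is a 0-1 knapsack instance.
Allowing fractional choices, the relaxed optimum would be about 38.7, but features are indivisible.
Y + Q: effort 5 + 12 = 17 ≤ 20, user value 16 + 16 = 32.
F + Y: effort 10 + 5 = 15 ≤ 20, user value 16 + 16 = 32.
F + Y + D: effort 10 + 5 + 4 = 19 ≤ 20, user value 16 + 16 + 3 = 35.
Best is F, Y, and D with total user value 35.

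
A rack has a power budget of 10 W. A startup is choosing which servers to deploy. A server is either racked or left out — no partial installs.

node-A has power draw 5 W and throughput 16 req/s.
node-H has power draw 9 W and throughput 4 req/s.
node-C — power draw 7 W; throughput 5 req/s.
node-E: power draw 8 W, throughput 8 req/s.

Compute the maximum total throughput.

16

Allowing fractional choices, the relaxed optimum would be about 21.0, but servers are indivisible.
node-E: power draw 8 ≤ 10, throughput 8.
node-A: power draw 5 ≤ 10, throughput 16.
node-C: power draw 7 ≤ 10, throughput 5.
Best is node-A with total throughput 16.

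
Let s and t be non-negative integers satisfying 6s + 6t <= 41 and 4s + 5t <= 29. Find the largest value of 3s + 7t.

(s,t)=(1,5): 6·1+6·5=36≤41, 4·1+5·5=29≤29, objective 38.
(s,t)=(0,5): 6·0+6·5=30≤41, 4·0+5·5=25≤29, objective 35.
(s,t)=(2,4): 6·2+6·4=36≤41, 4·2+5·4=28≤29, objective 34.
No feasible integer point exceeds 38.

38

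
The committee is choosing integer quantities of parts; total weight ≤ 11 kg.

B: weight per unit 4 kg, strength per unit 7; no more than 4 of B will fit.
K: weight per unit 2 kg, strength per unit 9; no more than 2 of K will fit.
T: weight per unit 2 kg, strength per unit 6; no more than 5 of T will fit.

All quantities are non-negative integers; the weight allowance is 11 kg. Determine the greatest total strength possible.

36

1×K and 4×T: weight 10 ≤ 11, strength 1·9 + 4·6 = 33.
2×K and 3×T: weight 10 ≤ 11, strength 2·9 + 3·6 = 36.
Best is 36.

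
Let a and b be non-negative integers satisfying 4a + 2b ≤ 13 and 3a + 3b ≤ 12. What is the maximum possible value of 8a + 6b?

Relaxing integrality, the LP optimum is 29.00 at (a,b) = (2.5, 1.5), which is not an integer point.
(a,b)=(2,2): 4·2+2·2=12≤13, 3·2+3·2=12≤12, objective 28.
(a,b)=(1,3): 4·1+2·3=10≤13, 3·1+3·3=12≤12, objective 26.
No feasible integer point exceeds 28.

28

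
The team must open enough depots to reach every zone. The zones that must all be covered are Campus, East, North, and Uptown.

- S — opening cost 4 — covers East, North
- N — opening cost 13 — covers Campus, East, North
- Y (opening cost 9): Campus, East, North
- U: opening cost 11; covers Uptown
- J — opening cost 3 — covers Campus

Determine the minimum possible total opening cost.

Choose S, U, and J: together they cover Campus, East, North, Uptown — every zone.
Total opening cost: 4 + 11 + 3 = 18.
No cover costs less than 18.

18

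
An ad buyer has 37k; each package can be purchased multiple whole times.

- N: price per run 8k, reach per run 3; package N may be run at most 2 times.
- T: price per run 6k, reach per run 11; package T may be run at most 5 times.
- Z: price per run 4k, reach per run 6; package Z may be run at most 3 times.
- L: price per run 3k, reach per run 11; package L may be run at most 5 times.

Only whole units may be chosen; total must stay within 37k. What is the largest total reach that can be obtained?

Take 3×T, 1×Z, and 5×L: price 37 ≤ 37, reach 3·11 + 1·6 + 5·11 = 94.
L has the best ratio (11/3) and is taken to its limit of 5; remaining capacity is filled optimally with the others.

94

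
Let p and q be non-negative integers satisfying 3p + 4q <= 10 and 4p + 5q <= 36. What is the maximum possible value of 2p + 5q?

The continuous relaxation peaks at (0, 2.5) with value 12.50; rounding to a feasible lattice point costs some objective.
(p,q)=(0,2): 3·0+4·2=8≤10, 4·0+5·2=10≤36, objective 10.
(p,q)=(1,1): 3·1+4·1=7≤10, 4·1+5·1=9≤36, objective 7.
The best lattice point is (0,2), giving 10.

10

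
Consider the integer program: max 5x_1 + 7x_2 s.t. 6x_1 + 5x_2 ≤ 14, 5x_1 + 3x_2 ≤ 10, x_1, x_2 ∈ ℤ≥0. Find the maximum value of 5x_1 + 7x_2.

The continuous relaxation peaks at (0, 2.8) with value 19.60; rounding to a feasible lattice point costs some objective.
(x_1,x_2)=(0,2): 6·0+5·2=10≤14, 5·0+3·2=6≤10, objective 14.
(x_1,x_2)=(1,1): 6·1+5·1=11≤14, 5·1+3·1=8≤10, objective 12.
No feasible integer point exceeds 14.

14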